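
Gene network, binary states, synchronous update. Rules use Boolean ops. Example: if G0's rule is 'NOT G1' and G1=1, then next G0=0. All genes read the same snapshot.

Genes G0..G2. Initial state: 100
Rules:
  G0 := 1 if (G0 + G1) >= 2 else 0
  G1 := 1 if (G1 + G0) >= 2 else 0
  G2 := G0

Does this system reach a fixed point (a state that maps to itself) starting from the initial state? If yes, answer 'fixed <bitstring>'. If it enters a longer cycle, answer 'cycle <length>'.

Answer: fixed 000

Derivation:
Step 0: 100
Step 1: G0=(1+0>=2)=0 G1=(0+1>=2)=0 G2=G0=1 -> 001
Step 2: G0=(0+0>=2)=0 G1=(0+0>=2)=0 G2=G0=0 -> 000
Step 3: G0=(0+0>=2)=0 G1=(0+0>=2)=0 G2=G0=0 -> 000
Fixed point reached at step 2: 000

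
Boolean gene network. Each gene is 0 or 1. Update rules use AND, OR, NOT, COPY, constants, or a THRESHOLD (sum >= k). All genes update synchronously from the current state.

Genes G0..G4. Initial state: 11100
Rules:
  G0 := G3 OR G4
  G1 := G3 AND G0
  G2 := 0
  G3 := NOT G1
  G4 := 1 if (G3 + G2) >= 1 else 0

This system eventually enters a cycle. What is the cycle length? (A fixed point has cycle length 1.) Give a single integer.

Answer: 5

Derivation:
Step 0: 11100
Step 1: G0=G3|G4=0|0=0 G1=G3&G0=0&1=0 G2=0(const) G3=NOT G1=NOT 1=0 G4=(0+1>=1)=1 -> 00001
Step 2: G0=G3|G4=0|1=1 G1=G3&G0=0&0=0 G2=0(const) G3=NOT G1=NOT 0=1 G4=(0+0>=1)=0 -> 10010
Step 3: G0=G3|G4=1|0=1 G1=G3&G0=1&1=1 G2=0(const) G3=NOT G1=NOT 0=1 G4=(1+0>=1)=1 -> 11011
Step 4: G0=G3|G4=1|1=1 G1=G3&G0=1&1=1 G2=0(const) G3=NOT G1=NOT 1=0 G4=(1+0>=1)=1 -> 11001
Step 5: G0=G3|G4=0|1=1 G1=G3&G0=0&1=0 G2=0(const) G3=NOT G1=NOT 1=0 G4=(0+0>=1)=0 -> 10000
Step 6: G0=G3|G4=0|0=0 G1=G3&G0=0&1=0 G2=0(const) G3=NOT G1=NOT 0=1 G4=(0+0>=1)=0 -> 00010
Step 7: G0=G3|G4=1|0=1 G1=G3&G0=1&0=0 G2=0(const) G3=NOT G1=NOT 0=1 G4=(1+0>=1)=1 -> 10011
Step 8: G0=G3|G4=1|1=1 G1=G3&G0=1&1=1 G2=0(const) G3=NOT G1=NOT 0=1 G4=(1+0>=1)=1 -> 11011
State from step 8 equals state from step 3 -> cycle length 5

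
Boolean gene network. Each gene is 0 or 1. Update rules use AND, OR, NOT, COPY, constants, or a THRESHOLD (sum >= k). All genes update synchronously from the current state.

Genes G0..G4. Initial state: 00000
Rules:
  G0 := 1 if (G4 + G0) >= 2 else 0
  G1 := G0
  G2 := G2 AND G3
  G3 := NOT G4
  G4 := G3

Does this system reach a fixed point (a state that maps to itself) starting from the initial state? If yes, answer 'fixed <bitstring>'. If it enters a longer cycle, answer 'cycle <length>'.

Step 0: 00000
Step 1: G0=(0+0>=2)=0 G1=G0=0 G2=G2&G3=0&0=0 G3=NOT G4=NOT 0=1 G4=G3=0 -> 00010
Step 2: G0=(0+0>=2)=0 G1=G0=0 G2=G2&G3=0&1=0 G3=NOT G4=NOT 0=1 G4=G3=1 -> 00011
Step 3: G0=(1+0>=2)=0 G1=G0=0 G2=G2&G3=0&1=0 G3=NOT G4=NOT 1=0 G4=G3=1 -> 00001
Step 4: G0=(1+0>=2)=0 G1=G0=0 G2=G2&G3=0&0=0 G3=NOT G4=NOT 1=0 G4=G3=0 -> 00000
Cycle of length 4 starting at step 0 -> no fixed point

Answer: cycle 4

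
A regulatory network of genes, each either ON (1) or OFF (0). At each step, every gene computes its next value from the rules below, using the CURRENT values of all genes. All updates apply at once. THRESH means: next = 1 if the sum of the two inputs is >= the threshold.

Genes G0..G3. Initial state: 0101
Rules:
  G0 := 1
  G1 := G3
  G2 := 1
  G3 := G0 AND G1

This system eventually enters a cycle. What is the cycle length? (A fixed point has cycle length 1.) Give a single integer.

Step 0: 0101
Step 1: G0=1(const) G1=G3=1 G2=1(const) G3=G0&G1=0&1=0 -> 1110
Step 2: G0=1(const) G1=G3=0 G2=1(const) G3=G0&G1=1&1=1 -> 1011
Step 3: G0=1(const) G1=G3=1 G2=1(const) G3=G0&G1=1&0=0 -> 1110
State from step 3 equals state from step 1 -> cycle length 2

Answer: 2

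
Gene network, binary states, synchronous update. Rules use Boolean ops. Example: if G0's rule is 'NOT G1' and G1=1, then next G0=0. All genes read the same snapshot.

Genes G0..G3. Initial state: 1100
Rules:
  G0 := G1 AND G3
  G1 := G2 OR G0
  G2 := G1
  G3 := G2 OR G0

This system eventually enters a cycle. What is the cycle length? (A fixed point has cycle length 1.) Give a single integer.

Answer: 1

Derivation:
Step 0: 1100
Step 1: G0=G1&G3=1&0=0 G1=G2|G0=0|1=1 G2=G1=1 G3=G2|G0=0|1=1 -> 0111
Step 2: G0=G1&G3=1&1=1 G1=G2|G0=1|0=1 G2=G1=1 G3=G2|G0=1|0=1 -> 1111
Step 3: G0=G1&G3=1&1=1 G1=G2|G0=1|1=1 G2=G1=1 G3=G2|G0=1|1=1 -> 1111
State from step 3 equals state from step 2 -> cycle length 1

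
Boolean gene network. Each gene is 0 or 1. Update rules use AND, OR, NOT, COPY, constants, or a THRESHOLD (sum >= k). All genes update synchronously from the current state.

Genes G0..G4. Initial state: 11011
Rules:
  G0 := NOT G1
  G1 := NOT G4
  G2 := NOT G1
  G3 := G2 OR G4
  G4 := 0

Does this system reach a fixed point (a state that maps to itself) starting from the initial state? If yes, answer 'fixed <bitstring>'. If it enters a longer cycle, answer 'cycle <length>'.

Step 0: 11011
Step 1: G0=NOT G1=NOT 1=0 G1=NOT G4=NOT 1=0 G2=NOT G1=NOT 1=0 G3=G2|G4=0|1=1 G4=0(const) -> 00010
Step 2: G0=NOT G1=NOT 0=1 G1=NOT G4=NOT 0=1 G2=NOT G1=NOT 0=1 G3=G2|G4=0|0=0 G4=0(const) -> 11100
Step 3: G0=NOT G1=NOT 1=0 G1=NOT G4=NOT 0=1 G2=NOT G1=NOT 1=0 G3=G2|G4=1|0=1 G4=0(const) -> 01010
Step 4: G0=NOT G1=NOT 1=0 G1=NOT G4=NOT 0=1 G2=NOT G1=NOT 1=0 G3=G2|G4=0|0=0 G4=0(const) -> 01000
Step 5: G0=NOT G1=NOT 1=0 G1=NOT G4=NOT 0=1 G2=NOT G1=NOT 1=0 G3=G2|G4=0|0=0 G4=0(const) -> 01000
Fixed point reached at step 4: 01000

Answer: fixed 01000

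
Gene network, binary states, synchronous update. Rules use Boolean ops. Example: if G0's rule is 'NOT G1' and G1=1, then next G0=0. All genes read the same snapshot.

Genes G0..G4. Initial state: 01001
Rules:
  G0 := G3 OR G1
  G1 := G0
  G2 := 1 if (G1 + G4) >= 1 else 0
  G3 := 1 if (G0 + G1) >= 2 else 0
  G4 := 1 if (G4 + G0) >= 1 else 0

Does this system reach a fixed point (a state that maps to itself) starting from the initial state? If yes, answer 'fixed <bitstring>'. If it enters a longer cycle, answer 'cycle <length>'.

Step 0: 01001
Step 1: G0=G3|G1=0|1=1 G1=G0=0 G2=(1+1>=1)=1 G3=(0+1>=2)=0 G4=(1+0>=1)=1 -> 10101
Step 2: G0=G3|G1=0|0=0 G1=G0=1 G2=(0+1>=1)=1 G3=(1+0>=2)=0 G4=(1+1>=1)=1 -> 01101
Step 3: G0=G3|G1=0|1=1 G1=G0=0 G2=(1+1>=1)=1 G3=(0+1>=2)=0 G4=(1+0>=1)=1 -> 10101
Cycle of length 2 starting at step 1 -> no fixed point

Answer: cycle 2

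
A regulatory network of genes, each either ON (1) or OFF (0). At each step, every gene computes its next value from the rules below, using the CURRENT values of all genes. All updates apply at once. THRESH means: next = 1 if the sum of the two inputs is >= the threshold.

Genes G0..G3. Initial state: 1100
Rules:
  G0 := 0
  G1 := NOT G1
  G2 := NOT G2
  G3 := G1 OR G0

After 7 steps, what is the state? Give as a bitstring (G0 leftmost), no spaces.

Step 1: G0=0(const) G1=NOT G1=NOT 1=0 G2=NOT G2=NOT 0=1 G3=G1|G0=1|1=1 -> 0011
Step 2: G0=0(const) G1=NOT G1=NOT 0=1 G2=NOT G2=NOT 1=0 G3=G1|G0=0|0=0 -> 0100
Step 3: G0=0(const) G1=NOT G1=NOT 1=0 G2=NOT G2=NOT 0=1 G3=G1|G0=1|0=1 -> 0011
Step 4: G0=0(const) G1=NOT G1=NOT 0=1 G2=NOT G2=NOT 1=0 G3=G1|G0=0|0=0 -> 0100
Step 5: G0=0(const) G1=NOT G1=NOT 1=0 G2=NOT G2=NOT 0=1 G3=G1|G0=1|0=1 -> 0011
Step 6: G0=0(const) G1=NOT G1=NOT 0=1 G2=NOT G2=NOT 1=0 G3=G1|G0=0|0=0 -> 0100
Step 7: G0=0(const) G1=NOT G1=NOT 1=0 G2=NOT G2=NOT 0=1 G3=G1|G0=1|0=1 -> 0011

0011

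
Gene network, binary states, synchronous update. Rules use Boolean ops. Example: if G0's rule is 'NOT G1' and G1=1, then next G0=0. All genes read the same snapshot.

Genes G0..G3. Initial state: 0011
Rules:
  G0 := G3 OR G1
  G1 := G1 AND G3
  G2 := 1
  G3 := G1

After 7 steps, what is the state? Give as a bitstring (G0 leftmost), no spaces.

Step 1: G0=G3|G1=1|0=1 G1=G1&G3=0&1=0 G2=1(const) G3=G1=0 -> 1010
Step 2: G0=G3|G1=0|0=0 G1=G1&G3=0&0=0 G2=1(const) G3=G1=0 -> 0010
Step 3: G0=G3|G1=0|0=0 G1=G1&G3=0&0=0 G2=1(const) G3=G1=0 -> 0010
Step 4: G0=G3|G1=0|0=0 G1=G1&G3=0&0=0 G2=1(const) G3=G1=0 -> 0010
Step 5: G0=G3|G1=0|0=0 G1=G1&G3=0&0=0 G2=1(const) G3=G1=0 -> 0010
Step 6: G0=G3|G1=0|0=0 G1=G1&G3=0&0=0 G2=1(const) G3=G1=0 -> 0010
Step 7: G0=G3|G1=0|0=0 G1=G1&G3=0&0=0 G2=1(const) G3=G1=0 -> 0010

0010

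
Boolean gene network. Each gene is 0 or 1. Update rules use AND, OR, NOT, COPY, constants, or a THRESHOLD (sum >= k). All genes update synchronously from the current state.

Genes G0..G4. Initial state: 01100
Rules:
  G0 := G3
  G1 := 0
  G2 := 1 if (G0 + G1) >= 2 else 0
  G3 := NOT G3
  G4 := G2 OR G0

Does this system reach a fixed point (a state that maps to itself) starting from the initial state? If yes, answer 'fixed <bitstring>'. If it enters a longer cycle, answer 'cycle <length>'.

Step 0: 01100
Step 1: G0=G3=0 G1=0(const) G2=(0+1>=2)=0 G3=NOT G3=NOT 0=1 G4=G2|G0=1|0=1 -> 00011
Step 2: G0=G3=1 G1=0(const) G2=(0+0>=2)=0 G3=NOT G3=NOT 1=0 G4=G2|G0=0|0=0 -> 10000
Step 3: G0=G3=0 G1=0(const) G2=(1+0>=2)=0 G3=NOT G3=NOT 0=1 G4=G2|G0=0|1=1 -> 00011
Cycle of length 2 starting at step 1 -> no fixed point

Answer: cycle 2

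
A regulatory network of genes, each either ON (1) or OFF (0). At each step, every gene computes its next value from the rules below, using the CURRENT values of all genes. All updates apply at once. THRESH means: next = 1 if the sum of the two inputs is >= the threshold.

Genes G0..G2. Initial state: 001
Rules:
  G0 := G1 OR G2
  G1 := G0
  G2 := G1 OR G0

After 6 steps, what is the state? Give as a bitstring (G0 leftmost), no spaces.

Step 1: G0=G1|G2=0|1=1 G1=G0=0 G2=G1|G0=0|0=0 -> 100
Step 2: G0=G1|G2=0|0=0 G1=G0=1 G2=G1|G0=0|1=1 -> 011
Step 3: G0=G1|G2=1|1=1 G1=G0=0 G2=G1|G0=1|0=1 -> 101
Step 4: G0=G1|G2=0|1=1 G1=G0=1 G2=G1|G0=0|1=1 -> 111
Step 5: G0=G1|G2=1|1=1 G1=G0=1 G2=G1|G0=1|1=1 -> 111
Step 6: G0=G1|G2=1|1=1 G1=G0=1 G2=G1|G0=1|1=1 -> 111

111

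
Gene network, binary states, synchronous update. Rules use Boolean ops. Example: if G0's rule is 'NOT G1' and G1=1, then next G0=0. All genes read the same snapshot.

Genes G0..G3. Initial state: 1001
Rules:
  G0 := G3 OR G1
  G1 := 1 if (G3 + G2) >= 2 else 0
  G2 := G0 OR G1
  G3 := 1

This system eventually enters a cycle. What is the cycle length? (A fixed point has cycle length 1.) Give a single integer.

Answer: 1

Derivation:
Step 0: 1001
Step 1: G0=G3|G1=1|0=1 G1=(1+0>=2)=0 G2=G0|G1=1|0=1 G3=1(const) -> 1011
Step 2: G0=G3|G1=1|0=1 G1=(1+1>=2)=1 G2=G0|G1=1|0=1 G3=1(const) -> 1111
Step 3: G0=G3|G1=1|1=1 G1=(1+1>=2)=1 G2=G0|G1=1|1=1 G3=1(const) -> 1111
State from step 3 equals state from step 2 -> cycle length 1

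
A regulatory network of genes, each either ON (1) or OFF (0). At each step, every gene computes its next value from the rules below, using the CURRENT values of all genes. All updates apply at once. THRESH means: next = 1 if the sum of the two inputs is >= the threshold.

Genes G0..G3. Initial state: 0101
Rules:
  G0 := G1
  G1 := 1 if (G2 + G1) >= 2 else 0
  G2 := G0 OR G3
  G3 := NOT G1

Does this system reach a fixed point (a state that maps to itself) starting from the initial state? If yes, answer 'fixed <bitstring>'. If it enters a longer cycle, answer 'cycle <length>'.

Answer: fixed 0011

Derivation:
Step 0: 0101
Step 1: G0=G1=1 G1=(0+1>=2)=0 G2=G0|G3=0|1=1 G3=NOT G1=NOT 1=0 -> 1010
Step 2: G0=G1=0 G1=(1+0>=2)=0 G2=G0|G3=1|0=1 G3=NOT G1=NOT 0=1 -> 0011
Step 3: G0=G1=0 G1=(1+0>=2)=0 G2=G0|G3=0|1=1 G3=NOT G1=NOT 0=1 -> 0011
Fixed point reached at step 2: 0011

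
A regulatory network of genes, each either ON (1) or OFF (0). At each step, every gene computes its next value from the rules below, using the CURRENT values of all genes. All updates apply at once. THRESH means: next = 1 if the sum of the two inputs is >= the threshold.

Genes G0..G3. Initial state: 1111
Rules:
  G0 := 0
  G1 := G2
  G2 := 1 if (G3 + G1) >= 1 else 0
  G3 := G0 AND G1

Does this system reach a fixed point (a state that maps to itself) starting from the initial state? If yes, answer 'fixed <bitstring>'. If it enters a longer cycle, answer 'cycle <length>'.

Step 0: 1111
Step 1: G0=0(const) G1=G2=1 G2=(1+1>=1)=1 G3=G0&G1=1&1=1 -> 0111
Step 2: G0=0(const) G1=G2=1 G2=(1+1>=1)=1 G3=G0&G1=0&1=0 -> 0110
Step 3: G0=0(const) G1=G2=1 G2=(0+1>=1)=1 G3=G0&G1=0&1=0 -> 0110
Fixed point reached at step 2: 0110

Answer: fixed 0110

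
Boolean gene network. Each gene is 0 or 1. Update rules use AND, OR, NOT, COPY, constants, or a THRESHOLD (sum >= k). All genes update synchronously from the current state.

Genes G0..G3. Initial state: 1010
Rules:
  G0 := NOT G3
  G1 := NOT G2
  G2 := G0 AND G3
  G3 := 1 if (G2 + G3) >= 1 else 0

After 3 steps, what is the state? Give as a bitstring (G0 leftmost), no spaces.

Step 1: G0=NOT G3=NOT 0=1 G1=NOT G2=NOT 1=0 G2=G0&G3=1&0=0 G3=(1+0>=1)=1 -> 1001
Step 2: G0=NOT G3=NOT 1=0 G1=NOT G2=NOT 0=1 G2=G0&G3=1&1=1 G3=(0+1>=1)=1 -> 0111
Step 3: G0=NOT G3=NOT 1=0 G1=NOT G2=NOT 1=0 G2=G0&G3=0&1=0 G3=(1+1>=1)=1 -> 0001

0001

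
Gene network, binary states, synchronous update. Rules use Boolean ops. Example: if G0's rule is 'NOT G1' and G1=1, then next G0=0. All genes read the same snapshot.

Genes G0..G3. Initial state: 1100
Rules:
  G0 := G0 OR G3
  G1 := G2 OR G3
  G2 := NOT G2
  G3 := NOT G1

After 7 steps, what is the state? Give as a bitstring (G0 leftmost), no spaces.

Step 1: G0=G0|G3=1|0=1 G1=G2|G3=0|0=0 G2=NOT G2=NOT 0=1 G3=NOT G1=NOT 1=0 -> 1010
Step 2: G0=G0|G3=1|0=1 G1=G2|G3=1|0=1 G2=NOT G2=NOT 1=0 G3=NOT G1=NOT 0=1 -> 1101
Step 3: G0=G0|G3=1|1=1 G1=G2|G3=0|1=1 G2=NOT G2=NOT 0=1 G3=NOT G1=NOT 1=0 -> 1110
Step 4: G0=G0|G3=1|0=1 G1=G2|G3=1|0=1 G2=NOT G2=NOT 1=0 G3=NOT G1=NOT 1=0 -> 1100
Step 5: G0=G0|G3=1|0=1 G1=G2|G3=0|0=0 G2=NOT G2=NOT 0=1 G3=NOT G1=NOT 1=0 -> 1010
Step 6: G0=G0|G3=1|0=1 G1=G2|G3=1|0=1 G2=NOT G2=NOT 1=0 G3=NOT G1=NOT 0=1 -> 1101
Step 7: G0=G0|G3=1|1=1 G1=G2|G3=0|1=1 G2=NOT G2=NOT 0=1 G3=NOT G1=NOT 1=0 -> 1110

1110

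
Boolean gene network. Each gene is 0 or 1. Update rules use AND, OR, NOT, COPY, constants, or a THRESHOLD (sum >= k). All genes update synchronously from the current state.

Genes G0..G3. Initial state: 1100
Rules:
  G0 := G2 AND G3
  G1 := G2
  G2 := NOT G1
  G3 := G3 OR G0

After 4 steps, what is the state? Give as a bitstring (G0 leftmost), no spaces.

Step 1: G0=G2&G3=0&0=0 G1=G2=0 G2=NOT G1=NOT 1=0 G3=G3|G0=0|1=1 -> 0001
Step 2: G0=G2&G3=0&1=0 G1=G2=0 G2=NOT G1=NOT 0=1 G3=G3|G0=1|0=1 -> 0011
Step 3: G0=G2&G3=1&1=1 G1=G2=1 G2=NOT G1=NOT 0=1 G3=G3|G0=1|0=1 -> 1111
Step 4: G0=G2&G3=1&1=1 G1=G2=1 G2=NOT G1=NOT 1=0 G3=G3|G0=1|1=1 -> 1101

1101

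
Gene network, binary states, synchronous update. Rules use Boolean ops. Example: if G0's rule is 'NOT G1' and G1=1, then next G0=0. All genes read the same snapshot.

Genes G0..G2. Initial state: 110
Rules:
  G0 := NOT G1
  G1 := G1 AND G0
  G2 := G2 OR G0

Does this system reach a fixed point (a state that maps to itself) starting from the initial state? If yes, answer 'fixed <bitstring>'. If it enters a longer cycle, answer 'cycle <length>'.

Answer: fixed 101

Derivation:
Step 0: 110
Step 1: G0=NOT G1=NOT 1=0 G1=G1&G0=1&1=1 G2=G2|G0=0|1=1 -> 011
Step 2: G0=NOT G1=NOT 1=0 G1=G1&G0=1&0=0 G2=G2|G0=1|0=1 -> 001
Step 3: G0=NOT G1=NOT 0=1 G1=G1&G0=0&0=0 G2=G2|G0=1|0=1 -> 101
Step 4: G0=NOT G1=NOT 0=1 G1=G1&G0=0&1=0 G2=G2|G0=1|1=1 -> 101
Fixed point reached at step 3: 101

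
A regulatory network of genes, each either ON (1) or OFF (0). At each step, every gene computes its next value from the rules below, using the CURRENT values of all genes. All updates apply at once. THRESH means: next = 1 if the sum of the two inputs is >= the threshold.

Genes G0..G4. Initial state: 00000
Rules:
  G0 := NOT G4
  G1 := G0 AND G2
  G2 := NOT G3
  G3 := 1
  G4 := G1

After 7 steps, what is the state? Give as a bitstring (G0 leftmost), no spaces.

Step 1: G0=NOT G4=NOT 0=1 G1=G0&G2=0&0=0 G2=NOT G3=NOT 0=1 G3=1(const) G4=G1=0 -> 10110
Step 2: G0=NOT G4=NOT 0=1 G1=G0&G2=1&1=1 G2=NOT G3=NOT 1=0 G3=1(const) G4=G1=0 -> 11010
Step 3: G0=NOT G4=NOT 0=1 G1=G0&G2=1&0=0 G2=NOT G3=NOT 1=0 G3=1(const) G4=G1=1 -> 10011
Step 4: G0=NOT G4=NOT 1=0 G1=G0&G2=1&0=0 G2=NOT G3=NOT 1=0 G3=1(const) G4=G1=0 -> 00010
Step 5: G0=NOT G4=NOT 0=1 G1=G0&G2=0&0=0 G2=NOT G3=NOT 1=0 G3=1(const) G4=G1=0 -> 10010
Step 6: G0=NOT G4=NOT 0=1 G1=G0&G2=1&0=0 G2=NOT G3=NOT 1=0 G3=1(const) G4=G1=0 -> 10010
Step 7: G0=NOT G4=NOT 0=1 G1=G0&G2=1&0=0 G2=NOT G3=NOT 1=0 G3=1(const) G4=G1=0 -> 10010

10010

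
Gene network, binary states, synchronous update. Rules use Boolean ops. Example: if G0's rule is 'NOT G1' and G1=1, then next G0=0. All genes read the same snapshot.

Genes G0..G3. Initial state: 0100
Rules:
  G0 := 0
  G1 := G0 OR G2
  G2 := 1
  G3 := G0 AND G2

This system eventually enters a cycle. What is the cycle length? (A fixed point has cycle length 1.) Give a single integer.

Step 0: 0100
Step 1: G0=0(const) G1=G0|G2=0|0=0 G2=1(const) G3=G0&G2=0&0=0 -> 0010
Step 2: G0=0(const) G1=G0|G2=0|1=1 G2=1(const) G3=G0&G2=0&1=0 -> 0110
Step 3: G0=0(const) G1=G0|G2=0|1=1 G2=1(const) G3=G0&G2=0&1=0 -> 0110
State from step 3 equals state from step 2 -> cycle length 1

Answer: 1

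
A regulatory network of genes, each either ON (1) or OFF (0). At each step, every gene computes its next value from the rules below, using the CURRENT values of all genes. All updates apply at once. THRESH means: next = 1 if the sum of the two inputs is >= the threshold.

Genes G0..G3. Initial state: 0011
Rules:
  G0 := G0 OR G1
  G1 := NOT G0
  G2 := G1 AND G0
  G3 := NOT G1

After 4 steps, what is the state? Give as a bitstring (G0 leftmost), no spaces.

Step 1: G0=G0|G1=0|0=0 G1=NOT G0=NOT 0=1 G2=G1&G0=0&0=0 G3=NOT G1=NOT 0=1 -> 0101
Step 2: G0=G0|G1=0|1=1 G1=NOT G0=NOT 0=1 G2=G1&G0=1&0=0 G3=NOT G1=NOT 1=0 -> 1100
Step 3: G0=G0|G1=1|1=1 G1=NOT G0=NOT 1=0 G2=G1&G0=1&1=1 G3=NOT G1=NOT 1=0 -> 1010
Step 4: G0=G0|G1=1|0=1 G1=NOT G0=NOT 1=0 G2=G1&G0=0&1=0 G3=NOT G1=NOT 0=1 -> 1001

1001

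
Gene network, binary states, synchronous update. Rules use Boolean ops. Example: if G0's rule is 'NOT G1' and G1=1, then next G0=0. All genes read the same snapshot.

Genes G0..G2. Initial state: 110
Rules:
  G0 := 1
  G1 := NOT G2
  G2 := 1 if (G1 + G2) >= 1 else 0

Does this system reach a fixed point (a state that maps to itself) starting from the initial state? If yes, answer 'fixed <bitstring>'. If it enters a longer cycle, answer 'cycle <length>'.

Answer: fixed 101

Derivation:
Step 0: 110
Step 1: G0=1(const) G1=NOT G2=NOT 0=1 G2=(1+0>=1)=1 -> 111
Step 2: G0=1(const) G1=NOT G2=NOT 1=0 G2=(1+1>=1)=1 -> 101
Step 3: G0=1(const) G1=NOT G2=NOT 1=0 G2=(0+1>=1)=1 -> 101
Fixed point reached at step 2: 101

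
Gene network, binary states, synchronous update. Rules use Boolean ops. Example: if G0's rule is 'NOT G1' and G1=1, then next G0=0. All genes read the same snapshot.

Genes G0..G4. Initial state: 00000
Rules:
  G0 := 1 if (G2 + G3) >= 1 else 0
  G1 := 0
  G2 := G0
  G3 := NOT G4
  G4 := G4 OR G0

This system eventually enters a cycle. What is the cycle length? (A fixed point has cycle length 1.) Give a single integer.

Answer: 1

Derivation:
Step 0: 00000
Step 1: G0=(0+0>=1)=0 G1=0(const) G2=G0=0 G3=NOT G4=NOT 0=1 G4=G4|G0=0|0=0 -> 00010
Step 2: G0=(0+1>=1)=1 G1=0(const) G2=G0=0 G3=NOT G4=NOT 0=1 G4=G4|G0=0|0=0 -> 10010
Step 3: G0=(0+1>=1)=1 G1=0(const) G2=G0=1 G3=NOT G4=NOT 0=1 G4=G4|G0=0|1=1 -> 10111
Step 4: G0=(1+1>=1)=1 G1=0(const) G2=G0=1 G3=NOT G4=NOT 1=0 G4=G4|G0=1|1=1 -> 10101
Step 5: G0=(1+0>=1)=1 G1=0(const) G2=G0=1 G3=NOT G4=NOT 1=0 G4=G4|G0=1|1=1 -> 10101
State from step 5 equals state from step 4 -> cycle length 1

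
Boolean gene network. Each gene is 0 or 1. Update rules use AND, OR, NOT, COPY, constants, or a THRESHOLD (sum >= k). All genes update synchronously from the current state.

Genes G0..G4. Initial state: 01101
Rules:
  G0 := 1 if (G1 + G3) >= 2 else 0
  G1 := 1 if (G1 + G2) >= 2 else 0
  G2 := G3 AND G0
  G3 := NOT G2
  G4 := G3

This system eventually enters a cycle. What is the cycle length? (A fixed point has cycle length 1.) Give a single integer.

Answer: 1

Derivation:
Step 0: 01101
Step 1: G0=(1+0>=2)=0 G1=(1+1>=2)=1 G2=G3&G0=0&0=0 G3=NOT G2=NOT 1=0 G4=G3=0 -> 01000
Step 2: G0=(1+0>=2)=0 G1=(1+0>=2)=0 G2=G3&G0=0&0=0 G3=NOT G2=NOT 0=1 G4=G3=0 -> 00010
Step 3: G0=(0+1>=2)=0 G1=(0+0>=2)=0 G2=G3&G0=1&0=0 G3=NOT G2=NOT 0=1 G4=G3=1 -> 00011
Step 4: G0=(0+1>=2)=0 G1=(0+0>=2)=0 G2=G3&G0=1&0=0 G3=NOT G2=NOT 0=1 G4=G3=1 -> 00011
State from step 4 equals state from step 3 -> cycle length 1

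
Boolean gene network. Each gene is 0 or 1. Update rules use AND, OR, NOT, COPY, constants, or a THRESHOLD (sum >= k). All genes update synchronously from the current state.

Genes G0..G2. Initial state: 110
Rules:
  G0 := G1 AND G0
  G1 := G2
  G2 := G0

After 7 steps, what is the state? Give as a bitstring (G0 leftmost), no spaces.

Step 1: G0=G1&G0=1&1=1 G1=G2=0 G2=G0=1 -> 101
Step 2: G0=G1&G0=0&1=0 G1=G2=1 G2=G0=1 -> 011
Step 3: G0=G1&G0=1&0=0 G1=G2=1 G2=G0=0 -> 010
Step 4: G0=G1&G0=1&0=0 G1=G2=0 G2=G0=0 -> 000
Step 5: G0=G1&G0=0&0=0 G1=G2=0 G2=G0=0 -> 000
Step 6: G0=G1&G0=0&0=0 G1=G2=0 G2=G0=0 -> 000
Step 7: G0=G1&G0=0&0=0 G1=G2=0 G2=G0=0 -> 000

000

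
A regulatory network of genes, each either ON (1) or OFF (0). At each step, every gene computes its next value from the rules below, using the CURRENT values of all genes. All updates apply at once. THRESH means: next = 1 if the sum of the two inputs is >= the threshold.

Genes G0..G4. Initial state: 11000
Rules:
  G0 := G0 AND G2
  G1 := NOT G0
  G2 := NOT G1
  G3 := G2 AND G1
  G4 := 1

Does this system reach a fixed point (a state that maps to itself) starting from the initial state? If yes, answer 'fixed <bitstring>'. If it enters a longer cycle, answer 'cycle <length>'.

Answer: fixed 01001

Derivation:
Step 0: 11000
Step 1: G0=G0&G2=1&0=0 G1=NOT G0=NOT 1=0 G2=NOT G1=NOT 1=0 G3=G2&G1=0&1=0 G4=1(const) -> 00001
Step 2: G0=G0&G2=0&0=0 G1=NOT G0=NOT 0=1 G2=NOT G1=NOT 0=1 G3=G2&G1=0&0=0 G4=1(const) -> 01101
Step 3: G0=G0&G2=0&1=0 G1=NOT G0=NOT 0=1 G2=NOT G1=NOT 1=0 G3=G2&G1=1&1=1 G4=1(const) -> 01011
Step 4: G0=G0&G2=0&0=0 G1=NOT G0=NOT 0=1 G2=NOT G1=NOT 1=0 G3=G2&G1=0&1=0 G4=1(const) -> 01001
Step 5: G0=G0&G2=0&0=0 G1=NOT G0=NOT 0=1 G2=NOT G1=NOT 1=0 G3=G2&G1=0&1=0 G4=1(const) -> 01001
Fixed point reached at step 4: 01001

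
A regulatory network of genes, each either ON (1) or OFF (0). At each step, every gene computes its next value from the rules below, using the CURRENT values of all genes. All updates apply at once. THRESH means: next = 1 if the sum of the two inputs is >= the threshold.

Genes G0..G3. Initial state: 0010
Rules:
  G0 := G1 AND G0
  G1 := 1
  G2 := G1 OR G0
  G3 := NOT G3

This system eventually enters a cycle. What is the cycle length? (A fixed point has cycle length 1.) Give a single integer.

Answer: 2

Derivation:
Step 0: 0010
Step 1: G0=G1&G0=0&0=0 G1=1(const) G2=G1|G0=0|0=0 G3=NOT G3=NOT 0=1 -> 0101
Step 2: G0=G1&G0=1&0=0 G1=1(const) G2=G1|G0=1|0=1 G3=NOT G3=NOT 1=0 -> 0110
Step 3: G0=G1&G0=1&0=0 G1=1(const) G2=G1|G0=1|0=1 G3=NOT G3=NOT 0=1 -> 0111
Step 4: G0=G1&G0=1&0=0 G1=1(const) G2=G1|G0=1|0=1 G3=NOT G3=NOT 1=0 -> 0110
State from step 4 equals state from step 2 -> cycle length 2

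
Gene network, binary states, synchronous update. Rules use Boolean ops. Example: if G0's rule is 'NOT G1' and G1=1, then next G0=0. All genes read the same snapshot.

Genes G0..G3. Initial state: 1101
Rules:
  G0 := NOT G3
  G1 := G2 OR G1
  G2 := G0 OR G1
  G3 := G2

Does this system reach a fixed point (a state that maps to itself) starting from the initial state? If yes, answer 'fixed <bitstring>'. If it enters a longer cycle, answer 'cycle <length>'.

Answer: fixed 0111

Derivation:
Step 0: 1101
Step 1: G0=NOT G3=NOT 1=0 G1=G2|G1=0|1=1 G2=G0|G1=1|1=1 G3=G2=0 -> 0110
Step 2: G0=NOT G3=NOT 0=1 G1=G2|G1=1|1=1 G2=G0|G1=0|1=1 G3=G2=1 -> 1111
Step 3: G0=NOT G3=NOT 1=0 G1=G2|G1=1|1=1 G2=G0|G1=1|1=1 G3=G2=1 -> 0111
Step 4: G0=NOT G3=NOT 1=0 G1=G2|G1=1|1=1 G2=G0|G1=0|1=1 G3=G2=1 -> 0111
Fixed point reached at step 3: 0111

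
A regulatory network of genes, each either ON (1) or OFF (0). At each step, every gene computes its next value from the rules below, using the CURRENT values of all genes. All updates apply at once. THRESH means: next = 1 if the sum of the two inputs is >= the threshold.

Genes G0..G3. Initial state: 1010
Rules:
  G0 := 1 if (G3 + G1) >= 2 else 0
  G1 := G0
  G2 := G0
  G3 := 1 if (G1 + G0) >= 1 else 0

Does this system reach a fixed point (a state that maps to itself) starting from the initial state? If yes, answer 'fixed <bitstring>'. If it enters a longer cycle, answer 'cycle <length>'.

Step 0: 1010
Step 1: G0=(0+0>=2)=0 G1=G0=1 G2=G0=1 G3=(0+1>=1)=1 -> 0111
Step 2: G0=(1+1>=2)=1 G1=G0=0 G2=G0=0 G3=(1+0>=1)=1 -> 1001
Step 3: G0=(1+0>=2)=0 G1=G0=1 G2=G0=1 G3=(0+1>=1)=1 -> 0111
Cycle of length 2 starting at step 1 -> no fixed point

Answer: cycle 2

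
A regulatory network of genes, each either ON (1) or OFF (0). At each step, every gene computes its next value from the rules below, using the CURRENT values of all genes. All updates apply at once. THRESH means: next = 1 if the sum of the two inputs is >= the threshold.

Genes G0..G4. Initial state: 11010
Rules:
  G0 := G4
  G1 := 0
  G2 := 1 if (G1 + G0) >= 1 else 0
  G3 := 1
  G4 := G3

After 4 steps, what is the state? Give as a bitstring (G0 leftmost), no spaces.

Step 1: G0=G4=0 G1=0(const) G2=(1+1>=1)=1 G3=1(const) G4=G3=1 -> 00111
Step 2: G0=G4=1 G1=0(const) G2=(0+0>=1)=0 G3=1(const) G4=G3=1 -> 10011
Step 3: G0=G4=1 G1=0(const) G2=(0+1>=1)=1 G3=1(const) G4=G3=1 -> 10111
Step 4: G0=G4=1 G1=0(const) G2=(0+1>=1)=1 G3=1(const) G4=G3=1 -> 10111

10111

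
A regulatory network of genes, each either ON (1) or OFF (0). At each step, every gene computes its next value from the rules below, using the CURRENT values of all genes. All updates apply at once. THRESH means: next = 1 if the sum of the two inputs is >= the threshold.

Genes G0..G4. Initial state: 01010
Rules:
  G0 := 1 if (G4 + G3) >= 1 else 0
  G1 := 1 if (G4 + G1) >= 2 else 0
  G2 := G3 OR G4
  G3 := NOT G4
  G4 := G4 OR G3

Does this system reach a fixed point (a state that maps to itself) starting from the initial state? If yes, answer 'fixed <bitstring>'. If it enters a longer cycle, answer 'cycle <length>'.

Step 0: 01010
Step 1: G0=(0+1>=1)=1 G1=(0+1>=2)=0 G2=G3|G4=1|0=1 G3=NOT G4=NOT 0=1 G4=G4|G3=0|1=1 -> 10111
Step 2: G0=(1+1>=1)=1 G1=(1+0>=2)=0 G2=G3|G4=1|1=1 G3=NOT G4=NOT 1=0 G4=G4|G3=1|1=1 -> 10101
Step 3: G0=(1+0>=1)=1 G1=(1+0>=2)=0 G2=G3|G4=0|1=1 G3=NOT G4=NOT 1=0 G4=G4|G3=1|0=1 -> 10101
Fixed point reached at step 2: 10101

Answer: fixed 10101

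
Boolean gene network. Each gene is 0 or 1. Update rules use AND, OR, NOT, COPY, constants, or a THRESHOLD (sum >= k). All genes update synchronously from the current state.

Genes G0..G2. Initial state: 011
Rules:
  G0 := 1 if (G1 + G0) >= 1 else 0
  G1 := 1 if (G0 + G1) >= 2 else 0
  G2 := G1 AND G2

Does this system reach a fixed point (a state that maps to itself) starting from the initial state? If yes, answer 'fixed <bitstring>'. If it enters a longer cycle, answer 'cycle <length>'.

Answer: fixed 100

Derivation:
Step 0: 011
Step 1: G0=(1+0>=1)=1 G1=(0+1>=2)=0 G2=G1&G2=1&1=1 -> 101
Step 2: G0=(0+1>=1)=1 G1=(1+0>=2)=0 G2=G1&G2=0&1=0 -> 100
Step 3: G0=(0+1>=1)=1 G1=(1+0>=2)=0 G2=G1&G2=0&0=0 -> 100
Fixed point reached at step 2: 100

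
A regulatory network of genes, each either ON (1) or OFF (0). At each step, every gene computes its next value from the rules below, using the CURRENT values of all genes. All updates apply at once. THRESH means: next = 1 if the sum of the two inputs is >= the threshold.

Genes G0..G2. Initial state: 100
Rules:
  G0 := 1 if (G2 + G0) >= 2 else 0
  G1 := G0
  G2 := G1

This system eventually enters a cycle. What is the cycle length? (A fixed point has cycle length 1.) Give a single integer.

Answer: 1

Derivation:
Step 0: 100
Step 1: G0=(0+1>=2)=0 G1=G0=1 G2=G1=0 -> 010
Step 2: G0=(0+0>=2)=0 G1=G0=0 G2=G1=1 -> 001
Step 3: G0=(1+0>=2)=0 G1=G0=0 G2=G1=0 -> 000
Step 4: G0=(0+0>=2)=0 G1=G0=0 G2=G1=0 -> 000
State from step 4 equals state from step 3 -> cycle length 1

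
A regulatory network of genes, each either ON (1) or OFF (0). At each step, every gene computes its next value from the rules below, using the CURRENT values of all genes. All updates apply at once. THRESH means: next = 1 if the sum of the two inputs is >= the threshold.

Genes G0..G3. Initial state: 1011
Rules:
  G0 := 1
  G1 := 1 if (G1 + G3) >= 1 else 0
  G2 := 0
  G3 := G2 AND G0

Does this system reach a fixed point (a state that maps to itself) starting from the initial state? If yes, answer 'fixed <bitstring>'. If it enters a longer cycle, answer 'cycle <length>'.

Step 0: 1011
Step 1: G0=1(const) G1=(0+1>=1)=1 G2=0(const) G3=G2&G0=1&1=1 -> 1101
Step 2: G0=1(const) G1=(1+1>=1)=1 G2=0(const) G3=G2&G0=0&1=0 -> 1100
Step 3: G0=1(const) G1=(1+0>=1)=1 G2=0(const) G3=G2&G0=0&1=0 -> 1100
Fixed point reached at step 2: 1100

Answer: fixed 1100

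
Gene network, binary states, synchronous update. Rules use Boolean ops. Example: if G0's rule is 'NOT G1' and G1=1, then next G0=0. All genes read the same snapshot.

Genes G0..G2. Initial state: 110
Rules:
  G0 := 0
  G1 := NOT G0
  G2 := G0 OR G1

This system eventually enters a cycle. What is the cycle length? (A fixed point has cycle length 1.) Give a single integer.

Answer: 1

Derivation:
Step 0: 110
Step 1: G0=0(const) G1=NOT G0=NOT 1=0 G2=G0|G1=1|1=1 -> 001
Step 2: G0=0(const) G1=NOT G0=NOT 0=1 G2=G0|G1=0|0=0 -> 010
Step 3: G0=0(const) G1=NOT G0=NOT 0=1 G2=G0|G1=0|1=1 -> 011
Step 4: G0=0(const) G1=NOT G0=NOT 0=1 G2=G0|G1=0|1=1 -> 011
State from step 4 equals state from step 3 -> cycle length 1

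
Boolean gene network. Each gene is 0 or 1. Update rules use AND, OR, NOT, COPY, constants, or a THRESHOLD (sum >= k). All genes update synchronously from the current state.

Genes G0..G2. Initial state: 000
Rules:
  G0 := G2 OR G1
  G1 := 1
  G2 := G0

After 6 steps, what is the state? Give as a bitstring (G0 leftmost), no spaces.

Step 1: G0=G2|G1=0|0=0 G1=1(const) G2=G0=0 -> 010
Step 2: G0=G2|G1=0|1=1 G1=1(const) G2=G0=0 -> 110
Step 3: G0=G2|G1=0|1=1 G1=1(const) G2=G0=1 -> 111
Step 4: G0=G2|G1=1|1=1 G1=1(const) G2=G0=1 -> 111
Step 5: G0=G2|G1=1|1=1 G1=1(const) G2=G0=1 -> 111
Step 6: G0=G2|G1=1|1=1 G1=1(const) G2=G0=1 -> 111

111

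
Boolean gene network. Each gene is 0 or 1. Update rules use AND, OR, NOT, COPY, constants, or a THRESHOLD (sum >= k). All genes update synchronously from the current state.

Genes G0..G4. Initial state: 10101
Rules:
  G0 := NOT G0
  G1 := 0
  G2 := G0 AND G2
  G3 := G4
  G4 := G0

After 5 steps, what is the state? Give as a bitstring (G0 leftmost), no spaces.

Step 1: G0=NOT G0=NOT 1=0 G1=0(const) G2=G0&G2=1&1=1 G3=G4=1 G4=G0=1 -> 00111
Step 2: G0=NOT G0=NOT 0=1 G1=0(const) G2=G0&G2=0&1=0 G3=G4=1 G4=G0=0 -> 10010
Step 3: G0=NOT G0=NOT 1=0 G1=0(const) G2=G0&G2=1&0=0 G3=G4=0 G4=G0=1 -> 00001
Step 4: G0=NOT G0=NOT 0=1 G1=0(const) G2=G0&G2=0&0=0 G3=G4=1 G4=G0=0 -> 10010
Step 5: G0=NOT G0=NOT 1=0 G1=0(const) G2=G0&G2=1&0=0 G3=G4=0 G4=G0=1 -> 00001

00001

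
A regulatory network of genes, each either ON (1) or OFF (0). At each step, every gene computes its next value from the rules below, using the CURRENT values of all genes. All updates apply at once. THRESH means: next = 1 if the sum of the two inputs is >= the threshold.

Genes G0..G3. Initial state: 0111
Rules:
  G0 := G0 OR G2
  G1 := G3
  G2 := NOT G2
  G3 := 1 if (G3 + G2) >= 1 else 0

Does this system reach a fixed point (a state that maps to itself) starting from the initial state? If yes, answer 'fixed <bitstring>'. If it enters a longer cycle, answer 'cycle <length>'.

Answer: cycle 2

Derivation:
Step 0: 0111
Step 1: G0=G0|G2=0|1=1 G1=G3=1 G2=NOT G2=NOT 1=0 G3=(1+1>=1)=1 -> 1101
Step 2: G0=G0|G2=1|0=1 G1=G3=1 G2=NOT G2=NOT 0=1 G3=(1+0>=1)=1 -> 1111
Step 3: G0=G0|G2=1|1=1 G1=G3=1 G2=NOT G2=NOT 1=0 G3=(1+1>=1)=1 -> 1101
Cycle of length 2 starting at step 1 -> no fixed point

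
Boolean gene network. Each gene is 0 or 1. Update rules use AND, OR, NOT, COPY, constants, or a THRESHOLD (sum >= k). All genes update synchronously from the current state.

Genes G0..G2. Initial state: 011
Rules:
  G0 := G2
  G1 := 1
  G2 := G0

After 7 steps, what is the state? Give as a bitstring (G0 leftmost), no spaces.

Step 1: G0=G2=1 G1=1(const) G2=G0=0 -> 110
Step 2: G0=G2=0 G1=1(const) G2=G0=1 -> 011
Step 3: G0=G2=1 G1=1(const) G2=G0=0 -> 110
Step 4: G0=G2=0 G1=1(const) G2=G0=1 -> 011
Step 5: G0=G2=1 G1=1(const) G2=G0=0 -> 110
Step 6: G0=G2=0 G1=1(const) G2=G0=1 -> 011
Step 7: G0=G2=1 G1=1(const) G2=G0=0 -> 110

110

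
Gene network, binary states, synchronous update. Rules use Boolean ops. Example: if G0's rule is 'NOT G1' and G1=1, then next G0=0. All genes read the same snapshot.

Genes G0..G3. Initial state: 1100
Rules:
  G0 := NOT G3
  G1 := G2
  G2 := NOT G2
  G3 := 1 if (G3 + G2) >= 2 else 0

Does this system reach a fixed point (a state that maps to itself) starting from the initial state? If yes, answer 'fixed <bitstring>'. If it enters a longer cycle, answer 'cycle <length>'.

Step 0: 1100
Step 1: G0=NOT G3=NOT 0=1 G1=G2=0 G2=NOT G2=NOT 0=1 G3=(0+0>=2)=0 -> 1010
Step 2: G0=NOT G3=NOT 0=1 G1=G2=1 G2=NOT G2=NOT 1=0 G3=(0+1>=2)=0 -> 1100
Cycle of length 2 starting at step 0 -> no fixed point

Answer: cycle 2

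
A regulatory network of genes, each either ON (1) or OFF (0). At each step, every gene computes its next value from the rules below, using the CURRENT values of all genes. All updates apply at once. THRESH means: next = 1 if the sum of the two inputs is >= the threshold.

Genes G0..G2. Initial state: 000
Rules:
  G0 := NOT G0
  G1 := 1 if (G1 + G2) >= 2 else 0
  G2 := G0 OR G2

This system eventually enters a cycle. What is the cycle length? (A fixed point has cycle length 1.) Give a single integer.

Answer: 2

Derivation:
Step 0: 000
Step 1: G0=NOT G0=NOT 0=1 G1=(0+0>=2)=0 G2=G0|G2=0|0=0 -> 100
Step 2: G0=NOT G0=NOT 1=0 G1=(0+0>=2)=0 G2=G0|G2=1|0=1 -> 001
Step 3: G0=NOT G0=NOT 0=1 G1=(0+1>=2)=0 G2=G0|G2=0|1=1 -> 101
Step 4: G0=NOT G0=NOT 1=0 G1=(0+1>=2)=0 G2=G0|G2=1|1=1 -> 001
State from step 4 equals state from step 2 -> cycle length 2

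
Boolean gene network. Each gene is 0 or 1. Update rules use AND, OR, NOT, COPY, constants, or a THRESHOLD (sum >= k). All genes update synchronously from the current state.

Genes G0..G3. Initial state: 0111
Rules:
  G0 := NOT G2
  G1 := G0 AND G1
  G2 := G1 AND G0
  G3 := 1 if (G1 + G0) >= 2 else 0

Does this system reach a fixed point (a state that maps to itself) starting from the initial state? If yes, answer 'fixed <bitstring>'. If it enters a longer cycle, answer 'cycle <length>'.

Answer: fixed 1000

Derivation:
Step 0: 0111
Step 1: G0=NOT G2=NOT 1=0 G1=G0&G1=0&1=0 G2=G1&G0=1&0=0 G3=(1+0>=2)=0 -> 0000
Step 2: G0=NOT G2=NOT 0=1 G1=G0&G1=0&0=0 G2=G1&G0=0&0=0 G3=(0+0>=2)=0 -> 1000
Step 3: G0=NOT G2=NOT 0=1 G1=G0&G1=1&0=0 G2=G1&G0=0&1=0 G3=(0+1>=2)=0 -> 1000
Fixed point reached at step 2: 1000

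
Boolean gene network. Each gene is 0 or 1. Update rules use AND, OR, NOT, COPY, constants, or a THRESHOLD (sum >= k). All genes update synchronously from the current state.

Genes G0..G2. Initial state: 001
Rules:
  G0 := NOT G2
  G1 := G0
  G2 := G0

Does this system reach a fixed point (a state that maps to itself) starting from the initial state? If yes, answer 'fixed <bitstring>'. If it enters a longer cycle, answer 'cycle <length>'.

Step 0: 001
Step 1: G0=NOT G2=NOT 1=0 G1=G0=0 G2=G0=0 -> 000
Step 2: G0=NOT G2=NOT 0=1 G1=G0=0 G2=G0=0 -> 100
Step 3: G0=NOT G2=NOT 0=1 G1=G0=1 G2=G0=1 -> 111
Step 4: G0=NOT G2=NOT 1=0 G1=G0=1 G2=G0=1 -> 011
Step 5: G0=NOT G2=NOT 1=0 G1=G0=0 G2=G0=0 -> 000
Cycle of length 4 starting at step 1 -> no fixed point

Answer: cycle 4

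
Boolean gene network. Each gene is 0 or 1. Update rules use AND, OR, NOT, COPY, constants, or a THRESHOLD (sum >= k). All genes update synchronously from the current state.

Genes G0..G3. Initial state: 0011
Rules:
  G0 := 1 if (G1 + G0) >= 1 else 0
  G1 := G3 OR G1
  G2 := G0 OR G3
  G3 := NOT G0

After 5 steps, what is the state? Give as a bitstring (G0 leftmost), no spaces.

Step 1: G0=(0+0>=1)=0 G1=G3|G1=1|0=1 G2=G0|G3=0|1=1 G3=NOT G0=NOT 0=1 -> 0111
Step 2: G0=(1+0>=1)=1 G1=G3|G1=1|1=1 G2=G0|G3=0|1=1 G3=NOT G0=NOT 0=1 -> 1111
Step 3: G0=(1+1>=1)=1 G1=G3|G1=1|1=1 G2=G0|G3=1|1=1 G3=NOT G0=NOT 1=0 -> 1110
Step 4: G0=(1+1>=1)=1 G1=G3|G1=0|1=1 G2=G0|G3=1|0=1 G3=NOT G0=NOT 1=0 -> 1110
Step 5: G0=(1+1>=1)=1 G1=G3|G1=0|1=1 G2=G0|G3=1|0=1 G3=NOT G0=NOT 1=0 -> 1110

1110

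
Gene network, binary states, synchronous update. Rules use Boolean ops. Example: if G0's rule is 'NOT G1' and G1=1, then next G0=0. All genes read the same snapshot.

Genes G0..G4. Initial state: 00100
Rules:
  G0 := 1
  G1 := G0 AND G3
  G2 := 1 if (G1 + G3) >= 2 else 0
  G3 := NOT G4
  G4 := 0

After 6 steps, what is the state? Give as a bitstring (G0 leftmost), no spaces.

Step 1: G0=1(const) G1=G0&G3=0&0=0 G2=(0+0>=2)=0 G3=NOT G4=NOT 0=1 G4=0(const) -> 10010
Step 2: G0=1(const) G1=G0&G3=1&1=1 G2=(0+1>=2)=0 G3=NOT G4=NOT 0=1 G4=0(const) -> 11010
Step 3: G0=1(const) G1=G0&G3=1&1=1 G2=(1+1>=2)=1 G3=NOT G4=NOT 0=1 G4=0(const) -> 11110
Step 4: G0=1(const) G1=G0&G3=1&1=1 G2=(1+1>=2)=1 G3=NOT G4=NOT 0=1 G4=0(const) -> 11110
Step 5: G0=1(const) G1=G0&G3=1&1=1 G2=(1+1>=2)=1 G3=NOT G4=NOT 0=1 G4=0(const) -> 11110
Step 6: G0=1(const) G1=G0&G3=1&1=1 G2=(1+1>=2)=1 G3=NOT G4=NOT 0=1 G4=0(const) -> 11110

11110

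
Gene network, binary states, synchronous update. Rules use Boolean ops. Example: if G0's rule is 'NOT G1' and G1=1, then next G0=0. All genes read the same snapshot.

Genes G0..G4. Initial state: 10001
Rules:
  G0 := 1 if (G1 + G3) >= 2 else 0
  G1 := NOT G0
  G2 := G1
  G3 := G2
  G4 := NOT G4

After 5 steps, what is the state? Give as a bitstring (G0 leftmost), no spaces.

Step 1: G0=(0+0>=2)=0 G1=NOT G0=NOT 1=0 G2=G1=0 G3=G2=0 G4=NOT G4=NOT 1=0 -> 00000
Step 2: G0=(0+0>=2)=0 G1=NOT G0=NOT 0=1 G2=G1=0 G3=G2=0 G4=NOT G4=NOT 0=1 -> 01001
Step 3: G0=(1+0>=2)=0 G1=NOT G0=NOT 0=1 G2=G1=1 G3=G2=0 G4=NOT G4=NOT 1=0 -> 01100
Step 4: G0=(1+0>=2)=0 G1=NOT G0=NOT 0=1 G2=G1=1 G3=G2=1 G4=NOT G4=NOT 0=1 -> 01111
Step 5: G0=(1+1>=2)=1 G1=NOT G0=NOT 0=1 G2=G1=1 G3=G2=1 G4=NOT G4=NOT 1=0 -> 11110

11110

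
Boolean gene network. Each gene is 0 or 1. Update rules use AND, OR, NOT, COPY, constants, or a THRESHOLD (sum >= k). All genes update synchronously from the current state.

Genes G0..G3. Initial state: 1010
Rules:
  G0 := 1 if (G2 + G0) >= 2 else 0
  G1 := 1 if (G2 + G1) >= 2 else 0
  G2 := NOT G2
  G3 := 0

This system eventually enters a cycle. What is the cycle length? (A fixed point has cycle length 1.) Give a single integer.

Step 0: 1010
Step 1: G0=(1+1>=2)=1 G1=(1+0>=2)=0 G2=NOT G2=NOT 1=0 G3=0(const) -> 1000
Step 2: G0=(0+1>=2)=0 G1=(0+0>=2)=0 G2=NOT G2=NOT 0=1 G3=0(const) -> 0010
Step 3: G0=(1+0>=2)=0 G1=(1+0>=2)=0 G2=NOT G2=NOT 1=0 G3=0(const) -> 0000
Step 4: G0=(0+0>=2)=0 G1=(0+0>=2)=0 G2=NOT G2=NOT 0=1 G3=0(const) -> 0010
State from step 4 equals state from step 2 -> cycle length 2

Answer: 2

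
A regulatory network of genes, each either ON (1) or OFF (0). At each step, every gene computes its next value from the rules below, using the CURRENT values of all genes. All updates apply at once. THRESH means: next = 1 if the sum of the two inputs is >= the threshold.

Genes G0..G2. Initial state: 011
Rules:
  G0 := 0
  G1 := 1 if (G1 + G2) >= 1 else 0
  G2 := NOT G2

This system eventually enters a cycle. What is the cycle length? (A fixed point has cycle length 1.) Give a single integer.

Answer: 2

Derivation:
Step 0: 011
Step 1: G0=0(const) G1=(1+1>=1)=1 G2=NOT G2=NOT 1=0 -> 010
Step 2: G0=0(const) G1=(1+0>=1)=1 G2=NOT G2=NOT 0=1 -> 011
State from step 2 equals state from step 0 -> cycle length 2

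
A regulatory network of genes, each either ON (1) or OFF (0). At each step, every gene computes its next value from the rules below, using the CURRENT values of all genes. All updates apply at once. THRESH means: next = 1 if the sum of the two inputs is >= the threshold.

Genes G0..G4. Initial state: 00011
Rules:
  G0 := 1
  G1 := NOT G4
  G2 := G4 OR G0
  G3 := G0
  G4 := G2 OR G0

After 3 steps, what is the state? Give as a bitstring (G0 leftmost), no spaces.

Step 1: G0=1(const) G1=NOT G4=NOT 1=0 G2=G4|G0=1|0=1 G3=G0=0 G4=G2|G0=0|0=0 -> 10100
Step 2: G0=1(const) G1=NOT G4=NOT 0=1 G2=G4|G0=0|1=1 G3=G0=1 G4=G2|G0=1|1=1 -> 11111
Step 3: G0=1(const) G1=NOT G4=NOT 1=0 G2=G4|G0=1|1=1 G3=G0=1 G4=G2|G0=1|1=1 -> 10111

10111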